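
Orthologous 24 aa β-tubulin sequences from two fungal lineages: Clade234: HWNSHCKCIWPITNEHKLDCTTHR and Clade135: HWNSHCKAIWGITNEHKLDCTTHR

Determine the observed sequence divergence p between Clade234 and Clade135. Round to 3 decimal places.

Differing sites — 8:C/A; 11:P/G.
There are 2 differences over 24 sites, so p = 2/24 = 0.083.

0.083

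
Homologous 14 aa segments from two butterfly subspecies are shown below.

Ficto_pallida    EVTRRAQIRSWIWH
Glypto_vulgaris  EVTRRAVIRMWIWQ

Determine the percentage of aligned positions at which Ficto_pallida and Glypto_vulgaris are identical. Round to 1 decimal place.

Differing sites — 7:Q/V; 10:S/M; 14:H/Q.
11 of the 14 sites match, so the percent identity is 11/14 × 100 = 78.6%.

78.6%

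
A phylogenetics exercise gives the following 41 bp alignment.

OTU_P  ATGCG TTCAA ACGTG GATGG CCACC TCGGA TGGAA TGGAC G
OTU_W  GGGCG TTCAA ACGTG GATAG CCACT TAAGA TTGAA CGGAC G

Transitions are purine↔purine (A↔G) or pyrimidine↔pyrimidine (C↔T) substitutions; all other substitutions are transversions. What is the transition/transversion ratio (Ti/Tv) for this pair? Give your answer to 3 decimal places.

Mismatches occur at site 1 (A↔G, transition), site 2 (T↔G, transversion), site 19 (G↔A, transition), site 25 (C↔T, transition), site 27 (C↔A, transversion), site 28 (G↔A, transition), site 32 (G↔T, transversion), site 36 (T↔C, transition).
Of the 8 differences, 5 transitions and 3 transversions, so Ti/Tv = 5/3 = 1.667.

1.667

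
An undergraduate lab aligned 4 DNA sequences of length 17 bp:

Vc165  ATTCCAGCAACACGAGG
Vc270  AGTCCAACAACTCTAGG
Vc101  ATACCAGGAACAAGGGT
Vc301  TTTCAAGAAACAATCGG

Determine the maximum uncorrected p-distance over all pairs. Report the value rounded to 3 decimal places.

Pairwise Hamming distances:
  Vc165 vs Vc270: 4
  Vc165 vs Vc101: 5
  Vc165 vs Vc301: 6
  Vc270 vs Vc101: 9
  Vc270 vs Vc301: 8
  Vc101 vs Vc301: 7
The largest is 9 mismatches, between Vc270 and Vc101; p = 9/17 = 0.529.

0.529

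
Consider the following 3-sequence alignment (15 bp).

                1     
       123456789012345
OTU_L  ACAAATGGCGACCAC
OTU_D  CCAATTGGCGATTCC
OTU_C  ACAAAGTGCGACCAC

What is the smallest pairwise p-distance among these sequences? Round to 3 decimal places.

0.133

Pairwise Hamming distances:
  OTU_L vs OTU_D: 5
  OTU_L vs OTU_C: 2
  OTU_D vs OTU_C: 7
The smallest is 2 mismatches, between OTU_L and OTU_C; p = 2/15 = 0.133.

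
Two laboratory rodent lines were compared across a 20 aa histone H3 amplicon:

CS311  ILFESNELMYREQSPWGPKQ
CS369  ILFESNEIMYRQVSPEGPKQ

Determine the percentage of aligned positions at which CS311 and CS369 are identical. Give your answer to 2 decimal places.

80.00%

Mismatches occur at site 8 (L/I), site 12 (E/Q), site 13 (Q/V), site 16 (W/E).
16 of the 20 sites match, so the percent identity is 16/20 × 100 = 80.00%.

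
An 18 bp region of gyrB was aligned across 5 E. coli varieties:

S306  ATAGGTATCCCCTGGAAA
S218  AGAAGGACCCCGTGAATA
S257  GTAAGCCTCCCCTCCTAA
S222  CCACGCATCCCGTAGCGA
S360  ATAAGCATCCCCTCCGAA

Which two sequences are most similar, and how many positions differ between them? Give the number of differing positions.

Pairwise Hamming distances:
  S306 vs S218: 7
  S306 vs S257: 7
  S306 vs S222: 8
  S306 vs S360: 5
  S218 vs S257: 10
  S218 vs S222: 9
  S218 vs S360: 8
  S257 vs S222: 9
  S257 vs S360: 3
  S222 vs S360: 8
The smallest is 3, between S257 and S360.

3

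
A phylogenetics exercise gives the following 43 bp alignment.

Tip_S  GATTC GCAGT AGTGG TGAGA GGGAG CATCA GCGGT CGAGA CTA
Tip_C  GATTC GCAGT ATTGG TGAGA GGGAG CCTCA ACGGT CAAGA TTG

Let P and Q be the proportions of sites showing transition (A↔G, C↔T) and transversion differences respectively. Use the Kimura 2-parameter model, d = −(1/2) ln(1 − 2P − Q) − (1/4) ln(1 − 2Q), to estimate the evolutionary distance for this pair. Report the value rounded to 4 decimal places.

The sequences differ at positions 12 (G/T, transversion), 27 (A/C, transversion), 31 (G/A, transition), 37 (G/A, transition), 41 (C/T, transition), 43 (A/G, transition).
Of the 6 differences, 4 transitions and 2 transversions over 43 sites: P = 4/43 = 0.093023, Q = 2/43 = 0.046512.
d = −0.5·ln(0.767442) − 0.25·ln(0.906976) = −0.5·(-0.264692) − 0.25·(-0.097639) = 0.1568.

0.1568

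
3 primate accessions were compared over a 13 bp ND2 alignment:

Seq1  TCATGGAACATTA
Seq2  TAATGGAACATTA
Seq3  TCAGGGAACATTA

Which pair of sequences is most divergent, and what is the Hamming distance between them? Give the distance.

2

Pairwise Hamming distances:
  Seq1 vs Seq2: 1
  Seq1 vs Seq3: 1
  Seq2 vs Seq3: 2
The largest is 2, between Seq2 and Seq3.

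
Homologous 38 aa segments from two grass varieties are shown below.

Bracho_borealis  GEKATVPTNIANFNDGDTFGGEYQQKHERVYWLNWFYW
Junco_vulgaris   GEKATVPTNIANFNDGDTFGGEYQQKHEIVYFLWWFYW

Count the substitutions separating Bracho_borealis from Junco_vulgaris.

The sequences differ at positions 29 (R/I), 32 (W/F), 34 (N/W).
That gives 3 mismatches out of 38 aligned sites, so the Hamming distance is 3.

3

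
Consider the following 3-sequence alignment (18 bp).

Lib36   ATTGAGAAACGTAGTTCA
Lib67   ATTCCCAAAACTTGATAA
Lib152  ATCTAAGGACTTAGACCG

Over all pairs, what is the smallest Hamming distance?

Pairwise Hamming distances:
  Lib36 vs Lib67: 8
  Lib36 vs Lib152: 9
  Lib67 vs Lib152: 12
The smallest is 8, between Lib36 and Lib67.

8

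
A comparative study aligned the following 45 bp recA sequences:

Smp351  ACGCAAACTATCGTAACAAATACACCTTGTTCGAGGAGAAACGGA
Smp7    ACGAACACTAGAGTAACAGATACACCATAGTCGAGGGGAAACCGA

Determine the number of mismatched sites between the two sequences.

Mismatches occur at site 4 (C↔A), site 6 (A↔C), site 11 (T↔G), site 12 (C↔A), site 19 (A↔G), site 27 (T↔A), site 29 (G↔A), site 30 (T↔G), site 37 (A↔G), site 43 (G↔C).
That gives 10 mismatches out of 45 aligned sites, so the Hamming distance is 10.

10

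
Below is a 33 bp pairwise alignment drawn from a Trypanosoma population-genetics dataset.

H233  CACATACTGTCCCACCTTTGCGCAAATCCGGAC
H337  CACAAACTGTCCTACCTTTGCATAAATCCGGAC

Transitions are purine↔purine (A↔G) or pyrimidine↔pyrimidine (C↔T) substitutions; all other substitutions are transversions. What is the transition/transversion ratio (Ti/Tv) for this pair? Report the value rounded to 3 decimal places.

Differing sites — 5:T/A (Tv); 13:C/T (Ti); 22:G/A (Ti); 23:C/T (Ti).
Of the 4 differences, 3 transitions and 1 transversion, so Ti/Tv = 3/1 = 3.000.

3.000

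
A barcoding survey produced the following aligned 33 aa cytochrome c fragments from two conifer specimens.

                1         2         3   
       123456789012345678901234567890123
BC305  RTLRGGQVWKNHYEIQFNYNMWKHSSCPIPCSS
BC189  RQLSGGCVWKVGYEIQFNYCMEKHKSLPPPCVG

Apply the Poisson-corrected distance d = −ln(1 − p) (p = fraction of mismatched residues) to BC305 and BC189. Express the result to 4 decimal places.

Mismatches occur at site 2 (T↔Q), site 4 (R↔S), site 7 (Q↔C), site 11 (N↔V), site 12 (H↔G), site 20 (N↔C), site 22 (W↔E), site 25 (S↔K), site 27 (C↔L), site 29 (I↔P), site 32 (S↔V), site 33 (S↔G).
p = 12/33 = 0.363636.
d = −ln(1 − 0.363636) = −ln(0.636364) = 0.4520.

0.4520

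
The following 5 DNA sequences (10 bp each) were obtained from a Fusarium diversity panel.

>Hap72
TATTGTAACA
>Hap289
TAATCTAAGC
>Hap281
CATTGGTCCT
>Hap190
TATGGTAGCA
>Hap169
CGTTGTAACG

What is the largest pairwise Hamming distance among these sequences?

Pairwise Hamming distances:
  Hap72 vs Hap289: 4
  Hap72 vs Hap281: 5
  Hap72 vs Hap190: 2
  Hap72 vs Hap169: 3
  Hap289 vs Hap281: 8
  Hap289 vs Hap190: 6
  Hap289 vs Hap169: 6
  Hap281 vs Hap190: 6
  Hap281 vs Hap169: 5
  Hap190 vs Hap169: 5
The largest is 8, between Hap289 and Hap281.

8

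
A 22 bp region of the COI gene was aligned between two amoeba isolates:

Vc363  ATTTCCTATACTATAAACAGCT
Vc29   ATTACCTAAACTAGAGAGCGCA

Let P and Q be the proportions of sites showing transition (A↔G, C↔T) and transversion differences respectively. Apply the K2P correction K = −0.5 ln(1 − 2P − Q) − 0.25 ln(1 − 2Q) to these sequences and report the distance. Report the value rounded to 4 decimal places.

0.4231

Differing sites — 4:T/A (Tv); 9:T/A (Tv); 14:T/G (Tv); 16:A/G (Ti); 18:C/G (Tv); 19:A/C (Tv); 22:T/A (Tv).
Of the 7 differences, 1 transition and 6 transversions over 22 sites: P = 1/22 = 0.045455, Q = 6/22 = 0.272727.
d = −0.5·ln(0.636363) − 0.25·ln(0.454546) = −0.5·(-0.451986) − 0.25·(-0.788456) = 0.4231.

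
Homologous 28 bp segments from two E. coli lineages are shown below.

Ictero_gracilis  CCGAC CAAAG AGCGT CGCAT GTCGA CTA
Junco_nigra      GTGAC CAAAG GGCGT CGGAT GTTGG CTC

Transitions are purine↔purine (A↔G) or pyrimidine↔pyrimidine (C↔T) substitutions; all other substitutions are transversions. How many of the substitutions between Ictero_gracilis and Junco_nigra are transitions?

Mismatches occur at site 1 (C/G, transversion), site 2 (C/T, transition), site 11 (A/G, transition), site 18 (C/G, transversion), site 23 (C/T, transition), site 25 (A/G, transition), site 28 (A/C, transversion).
Of the 7 differences, 4 transitions and 3 transversions, so the answer is 4.

4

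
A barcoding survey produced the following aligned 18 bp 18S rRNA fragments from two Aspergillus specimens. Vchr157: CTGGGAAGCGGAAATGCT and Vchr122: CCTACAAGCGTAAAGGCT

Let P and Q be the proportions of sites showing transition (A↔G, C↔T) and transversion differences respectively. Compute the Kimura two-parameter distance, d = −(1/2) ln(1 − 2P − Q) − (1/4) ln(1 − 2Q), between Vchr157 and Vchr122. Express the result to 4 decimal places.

The sequences differ at positions 2 (T/C, transition), 3 (G/T, transversion), 4 (G/A, transition), 5 (G/C, transversion), 11 (G/T, transversion), 15 (T/G, transversion).
Of the 6 differences, 2 transitions and 4 transversions over 18 sites: P = 2/18 = 0.111111, Q = 4/18 = 0.222222.
d = −0.5·ln(0.555556) − 0.25·ln(0.555556) = −0.5·(-0.587786) − 0.25·(-0.587786) = 0.4408.

0.4408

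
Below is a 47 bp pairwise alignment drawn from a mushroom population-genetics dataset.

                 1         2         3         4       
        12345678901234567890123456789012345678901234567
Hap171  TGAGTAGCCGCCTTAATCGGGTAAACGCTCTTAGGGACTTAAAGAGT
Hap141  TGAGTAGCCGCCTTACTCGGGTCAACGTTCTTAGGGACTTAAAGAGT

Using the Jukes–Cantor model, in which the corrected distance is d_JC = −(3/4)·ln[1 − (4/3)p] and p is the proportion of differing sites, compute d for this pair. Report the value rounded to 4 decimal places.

Mismatches occur at site 16 (A→C), site 23 (A→C), site 28 (C→T).
p = 3/47 = 0.063830.
d = −0.75 · ln(1 − (4/3)·0.063830) = −0.75 · ln(0.914893) = −0.75 · (-0.088948) = 0.0667.

0.0667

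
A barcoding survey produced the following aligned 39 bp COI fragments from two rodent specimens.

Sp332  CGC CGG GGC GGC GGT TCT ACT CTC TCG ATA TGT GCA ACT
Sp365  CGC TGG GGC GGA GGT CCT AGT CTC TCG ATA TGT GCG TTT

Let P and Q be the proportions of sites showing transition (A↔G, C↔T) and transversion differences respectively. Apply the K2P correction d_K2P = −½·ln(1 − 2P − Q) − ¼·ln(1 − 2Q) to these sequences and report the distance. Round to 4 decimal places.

0.2074

Mismatches occur at site 4 (C→T, transition), site 12 (C→A, transversion), site 16 (T→C, transition), site 20 (C→G, transversion), site 36 (A→G, transition), site 37 (A→T, transversion), site 38 (C→T, transition).
Of the 7 differences, 4 transitions and 3 transversions over 39 sites: P = 4/39 = 0.102564, Q = 3/39 = 0.076923.
d = −0.5·ln(0.717949) − 0.25·ln(0.846154) = −0.5·(-0.331357) − 0.25·(-0.167054) = 0.2074.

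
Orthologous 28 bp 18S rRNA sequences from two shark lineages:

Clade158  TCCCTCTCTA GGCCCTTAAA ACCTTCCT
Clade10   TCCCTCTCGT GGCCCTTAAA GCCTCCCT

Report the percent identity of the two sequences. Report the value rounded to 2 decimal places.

Mismatches occur at site 9 (T/G), site 10 (A/T), site 21 (A/G), site 25 (T/C).
24 of the 28 sites match, so the percent identity is 24/28 × 100 = 85.71%.

85.71%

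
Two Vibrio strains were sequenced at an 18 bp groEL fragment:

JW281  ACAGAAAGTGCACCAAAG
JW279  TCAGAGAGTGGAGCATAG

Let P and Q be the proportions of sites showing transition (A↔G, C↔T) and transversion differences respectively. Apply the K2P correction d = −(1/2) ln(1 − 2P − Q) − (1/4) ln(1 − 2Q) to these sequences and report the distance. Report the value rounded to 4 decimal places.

The sequences differ at positions 1 (A/T, transversion), 6 (A/G, transition), 11 (C/G, transversion), 13 (C/G, transversion), 16 (A/T, transversion).
Of the 5 differences, 1 transition and 4 transversions over 18 sites: P = 1/18 = 0.055556, Q = 4/18 = 0.222222.
d = −0.5·ln(0.666666) − 0.25·ln(0.555556) = −0.5·(-0.405466) − 0.25·(-0.587786) = 0.3497.

0.3497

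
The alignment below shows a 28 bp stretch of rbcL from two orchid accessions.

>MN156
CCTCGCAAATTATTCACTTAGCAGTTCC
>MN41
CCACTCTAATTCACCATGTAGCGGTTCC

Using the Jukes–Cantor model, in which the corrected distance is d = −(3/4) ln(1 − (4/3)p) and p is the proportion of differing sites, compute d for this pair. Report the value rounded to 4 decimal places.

Mismatches occur at site 3 (T/A), site 5 (G/T), site 7 (A/T), site 12 (A/C), site 13 (T/A), site 14 (T/C), site 17 (C/T), site 18 (T/G), site 23 (A/G).
p = 9/28 = 0.321429.
d = −0.75 · ln(1 − (4/3)·0.321429) = −0.75 · ln(0.571428) = −0.75 · (-0.559617) = 0.4197.

0.4197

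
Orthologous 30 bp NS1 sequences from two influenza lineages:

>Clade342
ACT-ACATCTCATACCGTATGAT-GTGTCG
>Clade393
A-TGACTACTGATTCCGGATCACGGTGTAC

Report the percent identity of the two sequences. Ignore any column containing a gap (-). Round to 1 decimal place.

66.7%

Excluding the 3 gap columns leaves 27 comparable sites.
The sequences differ at positions 7 (A/T), 8 (T/A), 11 (C/G), 14 (A/T), 18 (T/G), 21 (G/C), 23 (T/C), 29 (C/A), 30 (G/C).
18 of the 27 comparable sites match, so the percent identity is 18/27 × 100 = 66.7%.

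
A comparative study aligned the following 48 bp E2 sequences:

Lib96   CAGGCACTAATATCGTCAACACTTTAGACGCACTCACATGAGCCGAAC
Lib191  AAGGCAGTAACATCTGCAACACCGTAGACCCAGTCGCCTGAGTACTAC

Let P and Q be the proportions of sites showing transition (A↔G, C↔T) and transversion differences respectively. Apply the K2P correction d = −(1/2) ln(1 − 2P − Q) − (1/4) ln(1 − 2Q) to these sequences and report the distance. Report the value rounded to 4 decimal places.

The sequences differ at positions 1 (C/A, transversion), 7 (C/G, transversion), 11 (T/C, transition), 15 (G/T, transversion), 16 (T/G, transversion), 23 (T/C, transition), 24 (T/G, transversion), 30 (G/C, transversion), 33 (C/G, transversion), 36 (A/G, transition), 38 (A/C, transversion), 43 (C/T, transition), 44 (C/A, transversion), 45 (G/C, transversion), 46 (A/T, transversion).
Of the 15 differences, 4 transitions and 11 transversions over 48 sites: P = 4/48 = 0.083333, Q = 11/48 = 0.229167.
d = −0.5·ln(0.604167) − 0.25·ln(0.541666) = −0.5·(-0.503905) − 0.25·(-0.613106) = 0.4052.

0.4052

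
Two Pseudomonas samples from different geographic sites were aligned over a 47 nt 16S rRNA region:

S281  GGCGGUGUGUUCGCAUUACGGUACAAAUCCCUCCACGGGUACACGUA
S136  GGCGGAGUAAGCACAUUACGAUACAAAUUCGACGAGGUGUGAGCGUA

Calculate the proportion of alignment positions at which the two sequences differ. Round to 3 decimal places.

Differing sites — 6:U/A; 9:G/A; 10:U/A; 11:U/G; 13:G/A; 21:G/A; 29:C/U; 31:C/G; 32:U/A; 34:C/G; 36:C/G; 38:G/U; 41:A/G; 42:C/A; 43:A/G.
There are 15 differences over 47 sites, so p = 15/47 = 0.319.

0.319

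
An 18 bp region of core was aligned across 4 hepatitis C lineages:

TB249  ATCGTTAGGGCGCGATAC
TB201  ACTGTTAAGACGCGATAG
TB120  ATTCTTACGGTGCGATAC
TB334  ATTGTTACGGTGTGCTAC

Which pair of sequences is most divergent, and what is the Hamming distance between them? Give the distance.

Pairwise Hamming distances:
  TB249 vs TB201: 5
  TB249 vs TB120: 4
  TB249 vs TB334: 5
  TB201 vs TB120: 6
  TB201 vs TB334: 7
  TB120 vs TB334: 3
The largest is 7, between TB201 and TB334.

7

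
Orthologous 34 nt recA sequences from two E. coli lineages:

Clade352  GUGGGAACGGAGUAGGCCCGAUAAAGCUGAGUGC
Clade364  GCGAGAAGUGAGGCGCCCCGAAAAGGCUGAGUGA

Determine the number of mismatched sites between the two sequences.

10

The sequences differ at positions 2 (U/C), 4 (G/A), 8 (C/G), 9 (G/U), 13 (U/G), 14 (A/C), 16 (G/C), 22 (U/A), 25 (A/G), 34 (C/A).
That gives 10 mismatches out of 34 aligned sites, so the Hamming distance is 10.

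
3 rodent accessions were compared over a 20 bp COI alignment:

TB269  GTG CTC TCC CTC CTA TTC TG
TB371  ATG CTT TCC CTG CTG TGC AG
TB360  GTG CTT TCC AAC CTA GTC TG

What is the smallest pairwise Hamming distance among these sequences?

Pairwise Hamming distances:
  TB269 vs TB371: 6
  TB269 vs TB360: 4
  TB371 vs TB360: 8
The smallest is 4, between TB269 and TB360.

4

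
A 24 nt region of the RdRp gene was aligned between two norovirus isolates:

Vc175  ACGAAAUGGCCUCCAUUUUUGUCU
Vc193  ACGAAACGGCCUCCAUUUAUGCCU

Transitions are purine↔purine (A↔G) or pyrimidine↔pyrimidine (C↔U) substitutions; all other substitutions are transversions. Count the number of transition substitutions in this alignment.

2

Differing sites — 7:U/C (Ti); 19:U/A (Tv); 22:U/C (Ti).
Of the 3 differences, 2 transitions and 1 transversion, so the answer is 2.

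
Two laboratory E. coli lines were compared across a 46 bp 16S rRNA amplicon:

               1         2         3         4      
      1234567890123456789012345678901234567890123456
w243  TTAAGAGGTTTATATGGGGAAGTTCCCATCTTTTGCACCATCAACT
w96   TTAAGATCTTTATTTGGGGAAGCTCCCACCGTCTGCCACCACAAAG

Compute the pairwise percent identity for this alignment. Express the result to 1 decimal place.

71.7%

Mismatches occur at site 7 (G↔T), site 8 (G↔C), site 14 (A↔T), site 23 (T↔C), site 29 (T↔C), site 31 (T↔G), site 33 (T↔C), site 37 (A↔C), site 38 (C↔A), site 40 (A↔C), site 41 (T↔A), site 45 (C↔A), site 46 (T↔G).
33 of the 46 sites match, so the percent identity is 33/46 × 100 = 71.7%.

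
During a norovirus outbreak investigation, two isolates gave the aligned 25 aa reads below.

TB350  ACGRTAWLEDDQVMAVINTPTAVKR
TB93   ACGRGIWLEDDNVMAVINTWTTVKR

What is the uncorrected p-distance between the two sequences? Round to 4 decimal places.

The sequences differ at positions 5 (T/G), 6 (A/I), 12 (Q/N), 20 (P/W), 22 (A/T).
There are 5 differences over 25 sites, so p = 5/25 = 0.2000.

0.2000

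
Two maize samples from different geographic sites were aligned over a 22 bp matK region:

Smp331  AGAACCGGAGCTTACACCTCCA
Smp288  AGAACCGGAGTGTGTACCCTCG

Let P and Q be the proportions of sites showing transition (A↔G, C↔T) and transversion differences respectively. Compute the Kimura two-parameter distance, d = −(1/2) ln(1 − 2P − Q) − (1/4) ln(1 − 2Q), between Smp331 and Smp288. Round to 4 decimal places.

Differing sites — 11:C/T (Ti); 12:T/G (Tv); 14:A/G (Ti); 15:C/T (Ti); 19:T/C (Ti); 20:C/T (Ti); 22:A/G (Ti).
Of the 7 differences, 6 transitions and 1 transversion over 22 sites: P = 6/22 = 0.272727, Q = 1/22 = 0.045455.
d = −0.5·ln(0.409091) − 0.25·ln(0.909090) = −0.5·(-0.893818) − 0.25·(-0.095311) = 0.4707.

0.4707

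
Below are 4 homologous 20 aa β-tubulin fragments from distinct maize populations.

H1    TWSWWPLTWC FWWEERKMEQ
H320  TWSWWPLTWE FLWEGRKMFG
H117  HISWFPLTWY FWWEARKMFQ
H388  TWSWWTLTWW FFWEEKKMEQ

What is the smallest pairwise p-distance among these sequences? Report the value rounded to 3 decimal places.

0.200

Pairwise Hamming distances:
  H1 vs H320: 5
  H1 vs H117: 6
  H1 vs H388: 4
  H320 vs H117: 7
  H320 vs H388: 7
  H117 vs H388: 9
The smallest is 4 mismatches, between H1 and H388; p = 4/20 = 0.200.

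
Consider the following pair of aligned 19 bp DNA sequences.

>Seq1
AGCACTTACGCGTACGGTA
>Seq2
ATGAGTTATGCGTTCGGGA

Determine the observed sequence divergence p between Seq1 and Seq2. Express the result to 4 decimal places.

0.3158

The sequences differ at positions 2 (G/T), 3 (C/G), 5 (C/G), 9 (C/T), 14 (A/T), 18 (T/G).
There are 6 differences over 19 sites, so p = 6/19 = 0.3158.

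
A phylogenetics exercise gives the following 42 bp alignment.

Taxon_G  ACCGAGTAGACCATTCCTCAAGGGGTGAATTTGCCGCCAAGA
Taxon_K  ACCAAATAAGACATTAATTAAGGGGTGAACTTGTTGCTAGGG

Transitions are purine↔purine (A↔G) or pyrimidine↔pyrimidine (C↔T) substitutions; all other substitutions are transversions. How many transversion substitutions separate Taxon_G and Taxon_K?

Differing sites — 4:G/A (Ti); 6:G/A (Ti); 9:G/A (Ti); 10:A/G (Ti); 11:C/A (Tv); 16:C/A (Tv); 17:C/A (Tv); 19:C/T (Ti); 30:T/C (Ti); 34:C/T (Ti); 35:C/T (Ti); 38:C/T (Ti); 40:A/G (Ti); 42:A/G (Ti).
Of the 14 differences, 11 transitions and 3 transversions, so the answer is 3.

3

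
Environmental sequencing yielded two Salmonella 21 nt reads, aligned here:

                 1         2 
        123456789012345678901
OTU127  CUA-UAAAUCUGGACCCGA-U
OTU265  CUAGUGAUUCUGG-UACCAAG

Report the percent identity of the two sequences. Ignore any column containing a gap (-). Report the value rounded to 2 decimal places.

Excluding the 3 gap columns leaves 18 comparable sites.
The sequences differ at positions 6 (A/G), 8 (A/U), 15 (C/U), 16 (C/A), 18 (G/C), 21 (U/G).
12 of the 18 comparable sites match, so the percent identity is 12/18 × 100 = 66.67%.

66.67%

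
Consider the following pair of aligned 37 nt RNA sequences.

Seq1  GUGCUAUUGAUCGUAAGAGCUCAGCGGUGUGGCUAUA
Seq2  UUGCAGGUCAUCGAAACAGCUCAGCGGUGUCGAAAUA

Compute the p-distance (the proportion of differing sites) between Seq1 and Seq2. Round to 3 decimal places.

Mismatches occur at site 1 (G/U), site 5 (U/A), site 6 (A/G), site 7 (U/G), site 9 (G/C), site 14 (U/A), site 17 (G/C), site 31 (G/C), site 33 (C/A), site 34 (U/A).
There are 10 differences over 37 sites, so p = 10/37 = 0.270.

0.270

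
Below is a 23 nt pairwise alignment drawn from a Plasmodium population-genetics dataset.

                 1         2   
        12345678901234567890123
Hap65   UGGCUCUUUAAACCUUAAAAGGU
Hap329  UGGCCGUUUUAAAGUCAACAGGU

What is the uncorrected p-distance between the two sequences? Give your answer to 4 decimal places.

0.3043

Mismatches occur at site 5 (U/C), site 6 (C/G), site 10 (A/U), site 13 (C/A), site 14 (C/G), site 16 (U/C), site 19 (A/C).
There are 7 differences over 23 sites, so p = 7/23 = 0.3043.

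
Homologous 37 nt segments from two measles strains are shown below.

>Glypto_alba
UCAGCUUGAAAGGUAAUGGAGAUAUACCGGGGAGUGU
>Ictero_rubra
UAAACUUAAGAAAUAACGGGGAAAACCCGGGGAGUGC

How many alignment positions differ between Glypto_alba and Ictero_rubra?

Mismatches occur at site 2 (C/A), site 4 (G/A), site 8 (G/A), site 10 (A/G), site 12 (G/A), site 13 (G/A), site 17 (U/C), site 20 (A/G), site 23 (U/A), site 25 (U/A), site 26 (A/C), site 37 (U/C).
That gives 12 mismatches out of 37 aligned sites, so the Hamming distance is 12.

12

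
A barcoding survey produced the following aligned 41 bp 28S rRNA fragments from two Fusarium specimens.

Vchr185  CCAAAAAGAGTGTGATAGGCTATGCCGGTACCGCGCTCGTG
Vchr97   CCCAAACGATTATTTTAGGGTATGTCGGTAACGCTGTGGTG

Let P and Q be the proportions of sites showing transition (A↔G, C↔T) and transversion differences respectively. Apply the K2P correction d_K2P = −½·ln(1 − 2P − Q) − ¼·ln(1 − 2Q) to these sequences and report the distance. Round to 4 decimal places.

0.3761

The sequences differ at positions 3 (A/C, transversion), 7 (A/C, transversion), 10 (G/T, transversion), 12 (G/A, transition), 14 (G/T, transversion), 15 (A/T, transversion), 20 (C/G, transversion), 25 (C/T, transition), 31 (C/A, transversion), 35 (G/T, transversion), 36 (C/G, transversion), 38 (C/G, transversion).
Of the 12 differences, 2 transitions and 10 transversions over 41 sites: P = 2/41 = 0.048780, Q = 10/41 = 0.243902.
d = −0.5·ln(0.658538) − 0.25·ln(0.512196) = −0.5·(-0.417733) − 0.25·(-0.669048) = 0.3761.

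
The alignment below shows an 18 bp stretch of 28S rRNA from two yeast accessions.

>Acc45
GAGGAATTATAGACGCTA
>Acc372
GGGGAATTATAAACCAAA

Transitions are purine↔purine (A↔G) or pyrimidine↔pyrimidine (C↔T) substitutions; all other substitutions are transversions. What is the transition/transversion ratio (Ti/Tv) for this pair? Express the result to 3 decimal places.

Differing sites — 2:A/G (Ti); 12:G/A (Ti); 15:G/C (Tv); 16:C/A (Tv); 17:T/A (Tv).
Of the 5 differences, 2 transitions and 3 transversions, so Ti/Tv = 2/3 = 0.667.

0.667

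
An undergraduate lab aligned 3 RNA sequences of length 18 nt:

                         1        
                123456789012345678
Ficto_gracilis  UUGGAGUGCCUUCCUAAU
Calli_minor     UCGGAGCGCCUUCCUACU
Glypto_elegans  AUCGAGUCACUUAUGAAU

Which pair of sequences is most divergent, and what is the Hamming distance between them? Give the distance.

10

Pairwise Hamming distances:
  Ficto_gracilis vs Calli_minor: 3
  Ficto_gracilis vs Glypto_elegans: 7
  Calli_minor vs Glypto_elegans: 10
The largest is 10, between Calli_minor and Glypto_elegans.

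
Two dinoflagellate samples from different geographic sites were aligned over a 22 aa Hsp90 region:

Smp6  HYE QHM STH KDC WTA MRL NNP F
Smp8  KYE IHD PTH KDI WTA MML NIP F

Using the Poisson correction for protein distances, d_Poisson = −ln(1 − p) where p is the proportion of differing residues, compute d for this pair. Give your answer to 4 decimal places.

The sequences differ at positions 1 (H/K), 4 (Q/I), 6 (M/D), 7 (S/P), 12 (C/I), 17 (R/M), 20 (N/I).
p = 7/22 = 0.318182.
d = −ln(1 − 0.318182) = −ln(0.681818) = 0.3830.

0.3830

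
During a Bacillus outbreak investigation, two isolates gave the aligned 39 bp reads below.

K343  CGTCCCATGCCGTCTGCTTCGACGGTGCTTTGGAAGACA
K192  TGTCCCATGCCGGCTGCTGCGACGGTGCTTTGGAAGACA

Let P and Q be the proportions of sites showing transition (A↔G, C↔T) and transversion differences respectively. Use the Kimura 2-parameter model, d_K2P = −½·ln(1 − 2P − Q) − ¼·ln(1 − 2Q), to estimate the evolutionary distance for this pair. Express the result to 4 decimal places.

The sequences differ at positions 1 (C/T, transition), 13 (T/G, transversion), 19 (T/G, transversion).
Of the 3 differences, 1 transition and 2 transversions over 39 sites: P = 1/39 = 0.025641, Q = 2/39 = 0.051282.
d = −0.5·ln(0.897436) − 0.25·ln(0.897436) = −0.5·(-0.108213) − 0.25·(-0.108213) = 0.0812.

0.0812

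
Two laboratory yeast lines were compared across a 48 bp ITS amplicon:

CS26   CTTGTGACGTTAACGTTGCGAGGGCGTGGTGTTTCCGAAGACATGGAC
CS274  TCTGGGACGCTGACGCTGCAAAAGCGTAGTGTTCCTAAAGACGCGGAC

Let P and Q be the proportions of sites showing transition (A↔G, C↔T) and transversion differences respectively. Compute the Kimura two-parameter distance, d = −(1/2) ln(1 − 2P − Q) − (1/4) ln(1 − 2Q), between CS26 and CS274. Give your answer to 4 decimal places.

0.4740

Differing sites — 1:C/T (Ti); 2:T/C (Ti); 5:T/G (Tv); 10:T/C (Ti); 12:A/G (Ti); 16:T/C (Ti); 20:G/A (Ti); 22:G/A (Ti); 23:G/A (Ti); 28:G/A (Ti); 34:T/C (Ti); 36:C/T (Ti); 37:G/A (Ti); 43:A/G (Ti); 44:T/C (Ti).
Of the 15 differences, 14 transitions and 1 transversion over 48 sites: P = 14/48 = 0.291667, Q = 1/48 = 0.020833.
d = −0.5·ln(0.395833) − 0.25·ln(0.958334) = −0.5·(-0.926763) − 0.25·(-0.042559) = 0.4740.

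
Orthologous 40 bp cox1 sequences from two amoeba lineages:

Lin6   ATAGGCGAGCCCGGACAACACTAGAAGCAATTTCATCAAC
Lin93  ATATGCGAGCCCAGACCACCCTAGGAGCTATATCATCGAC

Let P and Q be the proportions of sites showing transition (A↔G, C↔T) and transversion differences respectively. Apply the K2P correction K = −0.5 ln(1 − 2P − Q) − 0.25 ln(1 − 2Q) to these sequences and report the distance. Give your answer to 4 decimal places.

0.2327

Differing sites — 4:G/T (Tv); 13:G/A (Ti); 17:A/C (Tv); 20:A/C (Tv); 25:A/G (Ti); 29:A/T (Tv); 32:T/A (Tv); 38:A/G (Ti).
Of the 8 differences, 3 transitions and 5 transversions over 40 sites: P = 3/40 = 0.075000, Q = 5/40 = 0.125000.
d = −0.5·ln(0.725000) − 0.25·ln(0.750000) = −0.5·(-0.321584) − 0.25·(-0.287682) = 0.2327.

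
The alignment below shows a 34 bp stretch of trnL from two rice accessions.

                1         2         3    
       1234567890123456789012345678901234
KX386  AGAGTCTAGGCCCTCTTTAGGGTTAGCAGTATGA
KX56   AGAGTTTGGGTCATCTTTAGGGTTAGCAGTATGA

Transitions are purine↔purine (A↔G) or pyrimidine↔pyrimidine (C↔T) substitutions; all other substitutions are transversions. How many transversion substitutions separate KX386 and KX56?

The sequences differ at positions 6 (C/T, transition), 8 (A/G, transition), 11 (C/T, transition), 13 (C/A, transversion).
Of the 4 differences, 3 transitions and 1 transversion, so the answer is 1.

1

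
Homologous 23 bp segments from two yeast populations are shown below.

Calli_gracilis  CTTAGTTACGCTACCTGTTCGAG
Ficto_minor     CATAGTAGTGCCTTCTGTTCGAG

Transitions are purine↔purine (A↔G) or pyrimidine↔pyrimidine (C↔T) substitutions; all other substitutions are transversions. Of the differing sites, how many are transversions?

3

The sequences differ at positions 2 (T/A, transversion), 7 (T/A, transversion), 8 (A/G, transition), 9 (C/T, transition), 12 (T/C, transition), 13 (A/T, transversion), 14 (C/T, transition).
Of the 7 differences, 4 transitions and 3 transversions, so the answer is 3.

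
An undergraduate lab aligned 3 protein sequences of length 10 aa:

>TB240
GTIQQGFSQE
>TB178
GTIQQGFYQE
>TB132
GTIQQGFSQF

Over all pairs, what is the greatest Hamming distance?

2

Pairwise Hamming distances:
  TB240 vs TB178: 1
  TB240 vs TB132: 1
  TB178 vs TB132: 2
The largest is 2, between TB178 and TB132.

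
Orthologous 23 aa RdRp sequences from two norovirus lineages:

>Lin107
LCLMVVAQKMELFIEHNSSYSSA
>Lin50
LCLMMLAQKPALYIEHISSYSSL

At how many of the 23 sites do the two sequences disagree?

The sequences differ at positions 5 (V/M), 6 (V/L), 10 (M/P), 11 (E/A), 13 (F/Y), 17 (N/I), 23 (A/L).
That gives 7 mismatches out of 23 aligned sites, so the Hamming distance is 7.

7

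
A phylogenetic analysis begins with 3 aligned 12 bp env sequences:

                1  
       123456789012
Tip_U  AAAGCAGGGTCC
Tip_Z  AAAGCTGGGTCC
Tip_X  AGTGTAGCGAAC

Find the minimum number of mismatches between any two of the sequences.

Pairwise Hamming distances:
  Tip_U vs Tip_Z: 1
  Tip_U vs Tip_X: 6
  Tip_Z vs Tip_X: 7
The smallest is 1, between Tip_U and Tip_Z.

1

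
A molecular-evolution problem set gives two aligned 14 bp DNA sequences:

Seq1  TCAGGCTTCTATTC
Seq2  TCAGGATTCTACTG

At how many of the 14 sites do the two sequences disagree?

3

Mismatches occur at site 6 (C→A), site 12 (T→C), site 14 (C→G).
That gives 3 mismatches out of 14 aligned sites, so the Hamming distance is 3.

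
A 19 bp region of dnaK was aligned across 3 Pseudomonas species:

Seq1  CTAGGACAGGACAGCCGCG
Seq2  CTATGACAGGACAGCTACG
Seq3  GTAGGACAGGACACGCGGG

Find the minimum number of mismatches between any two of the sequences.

3

Pairwise Hamming distances:
  Seq1 vs Seq2: 3
  Seq1 vs Seq3: 4
  Seq2 vs Seq3: 7
The smallest is 3, between Seq1 and Seq2.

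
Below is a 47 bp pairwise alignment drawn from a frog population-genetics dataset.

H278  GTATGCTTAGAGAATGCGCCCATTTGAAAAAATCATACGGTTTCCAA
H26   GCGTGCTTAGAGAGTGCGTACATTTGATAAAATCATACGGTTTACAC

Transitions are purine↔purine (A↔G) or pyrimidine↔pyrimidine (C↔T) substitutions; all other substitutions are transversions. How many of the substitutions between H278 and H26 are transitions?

4

The sequences differ at positions 2 (T/C, transition), 3 (A/G, transition), 14 (A/G, transition), 19 (C/T, transition), 20 (C/A, transversion), 28 (A/T, transversion), 44 (C/A, transversion), 47 (A/C, transversion).
Of the 8 differences, 4 transitions and 4 transversions, so the answer is 4.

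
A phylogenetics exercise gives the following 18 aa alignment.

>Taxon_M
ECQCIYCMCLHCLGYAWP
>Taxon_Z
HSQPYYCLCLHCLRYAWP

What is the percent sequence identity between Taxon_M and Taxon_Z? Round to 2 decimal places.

The sequences differ at positions 1 (E/H), 2 (C/S), 4 (C/P), 5 (I/Y), 8 (M/L), 14 (G/R).
12 of the 18 sites match, so the percent identity is 12/18 × 100 = 66.67%.

66.67%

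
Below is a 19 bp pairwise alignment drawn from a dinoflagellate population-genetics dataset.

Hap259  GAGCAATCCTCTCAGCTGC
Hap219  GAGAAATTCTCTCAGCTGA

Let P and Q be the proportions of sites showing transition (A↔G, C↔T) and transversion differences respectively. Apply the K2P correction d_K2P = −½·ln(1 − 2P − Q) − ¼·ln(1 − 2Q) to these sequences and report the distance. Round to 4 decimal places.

The sequences differ at positions 4 (C/A, transversion), 8 (C/T, transition), 19 (C/A, transversion).
Of the 3 differences, 1 transition and 2 transversions over 19 sites: P = 1/19 = 0.052632, Q = 2/19 = 0.105263.
d = −0.5·ln(0.789473) − 0.25·ln(0.789474) = −0.5·(-0.236390) − 0.25·(-0.236388) = 0.1773.

0.1773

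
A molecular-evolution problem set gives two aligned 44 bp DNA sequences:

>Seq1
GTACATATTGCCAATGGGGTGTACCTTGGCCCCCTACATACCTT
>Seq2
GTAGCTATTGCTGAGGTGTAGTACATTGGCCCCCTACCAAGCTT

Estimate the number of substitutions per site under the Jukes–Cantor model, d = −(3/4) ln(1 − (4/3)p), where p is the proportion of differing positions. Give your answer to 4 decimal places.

Differing sites — 4:C/G; 5:A/C; 12:C/T; 13:A/G; 15:T/G; 17:G/T; 19:G/T; 20:T/A; 25:C/A; 38:A/C; 39:T/A; 41:C/G.
p = 12/44 = 0.272727.
d = −0.75 · ln(1 − (4/3)·0.272727) = −0.75 · ln(0.636364) = −0.75 · (-0.451985) = 0.3390.

0.3390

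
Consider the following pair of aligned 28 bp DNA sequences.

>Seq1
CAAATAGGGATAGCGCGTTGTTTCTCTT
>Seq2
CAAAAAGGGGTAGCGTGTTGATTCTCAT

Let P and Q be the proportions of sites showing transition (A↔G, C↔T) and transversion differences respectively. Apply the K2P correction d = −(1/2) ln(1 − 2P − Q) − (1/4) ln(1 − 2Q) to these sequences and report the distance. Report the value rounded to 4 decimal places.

The sequences differ at positions 5 (T/A, transversion), 10 (A/G, transition), 16 (C/T, transition), 21 (T/A, transversion), 27 (T/A, transversion).
Of the 5 differences, 2 transitions and 3 transversions over 28 sites: P = 2/28 = 0.071429, Q = 3/28 = 0.107143.
d = −0.5·ln(0.749999) − 0.25·ln(0.785714) = −0.5·(-0.287683) − 0.25·(-0.241162) = 0.2041.

0.2041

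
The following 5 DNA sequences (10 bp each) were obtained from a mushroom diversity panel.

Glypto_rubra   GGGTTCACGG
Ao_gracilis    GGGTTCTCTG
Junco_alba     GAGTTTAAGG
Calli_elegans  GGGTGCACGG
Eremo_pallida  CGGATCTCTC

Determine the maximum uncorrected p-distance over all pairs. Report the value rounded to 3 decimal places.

0.800

Pairwise Hamming distances:
  Glypto_rubra vs Ao_gracilis: 2
  Glypto_rubra vs Junco_alba: 3
  Glypto_rubra vs Calli_elegans: 1
  Glypto_rubra vs Eremo_pallida: 5
  Ao_gracilis vs Junco_alba: 5
  Ao_gracilis vs Calli_elegans: 3
  Ao_gracilis vs Eremo_pallida: 3
  Junco_alba vs Calli_elegans: 4
  Junco_alba vs Eremo_pallida: 8
  Calli_elegans vs Eremo_pallida: 6
The largest is 8 mismatches, between Junco_alba and Eremo_pallida; p = 8/10 = 0.800.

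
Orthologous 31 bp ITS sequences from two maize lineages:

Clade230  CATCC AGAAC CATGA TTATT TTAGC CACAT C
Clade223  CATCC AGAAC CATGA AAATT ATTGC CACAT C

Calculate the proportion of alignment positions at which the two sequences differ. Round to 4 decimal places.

0.1290

Differing sites — 16:T/A; 17:T/A; 21:T/A; 23:A/T.
There are 4 differences over 31 sites, so p = 4/31 = 0.1290.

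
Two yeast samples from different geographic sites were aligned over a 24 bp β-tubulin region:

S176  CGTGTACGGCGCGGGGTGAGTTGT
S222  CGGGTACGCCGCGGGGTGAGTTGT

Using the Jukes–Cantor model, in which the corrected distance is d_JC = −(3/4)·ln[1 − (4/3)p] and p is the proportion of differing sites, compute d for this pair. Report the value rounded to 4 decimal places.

The sequences differ at positions 3 (T/G), 9 (G/C).
p = 2/24 = 0.083333.
d = −0.75 · ln(1 − (4/3)·0.083333) = −0.75 · ln(0.888889) = −0.75 · (-0.117783) = 0.0883.

0.0883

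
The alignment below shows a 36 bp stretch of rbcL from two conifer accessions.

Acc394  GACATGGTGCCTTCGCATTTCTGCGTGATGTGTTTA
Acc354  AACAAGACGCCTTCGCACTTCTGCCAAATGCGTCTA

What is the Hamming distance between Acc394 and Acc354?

10

Differing sites — 1:G/A; 5:T/A; 7:G/A; 8:T/C; 18:T/C; 25:G/C; 26:T/A; 27:G/A; 31:T/C; 34:T/C.
That gives 10 mismatches out of 36 aligned sites, so the Hamming distance is 10.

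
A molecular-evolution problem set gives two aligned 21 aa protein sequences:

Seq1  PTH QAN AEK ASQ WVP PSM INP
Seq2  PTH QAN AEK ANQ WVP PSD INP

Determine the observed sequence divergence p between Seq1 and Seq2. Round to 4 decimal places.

Differing sites — 11:S/N; 18:M/D.
There are 2 differences over 21 sites, so p = 2/21 = 0.0952.

0.0952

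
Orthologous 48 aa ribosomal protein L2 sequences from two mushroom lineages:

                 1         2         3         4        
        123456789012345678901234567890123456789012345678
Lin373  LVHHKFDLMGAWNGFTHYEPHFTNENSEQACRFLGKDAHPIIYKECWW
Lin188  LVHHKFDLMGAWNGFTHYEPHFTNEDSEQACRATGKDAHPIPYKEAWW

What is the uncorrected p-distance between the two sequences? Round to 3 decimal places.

Differing sites — 26:N/D; 33:F/A; 34:L/T; 42:I/P; 46:C/A.
There are 5 differences over 48 sites, so p = 5/48 = 0.104.

0.104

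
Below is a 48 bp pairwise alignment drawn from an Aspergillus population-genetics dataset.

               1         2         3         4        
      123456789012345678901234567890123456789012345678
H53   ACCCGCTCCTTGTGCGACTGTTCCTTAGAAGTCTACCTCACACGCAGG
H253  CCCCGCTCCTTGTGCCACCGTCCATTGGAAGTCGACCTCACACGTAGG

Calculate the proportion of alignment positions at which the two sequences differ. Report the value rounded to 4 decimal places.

0.1667

Differing sites — 1:A/C; 16:G/C; 19:T/C; 22:T/C; 24:C/A; 27:A/G; 34:T/G; 45:C/T.
There are 8 differences over 48 sites, so p = 8/48 = 0.1667.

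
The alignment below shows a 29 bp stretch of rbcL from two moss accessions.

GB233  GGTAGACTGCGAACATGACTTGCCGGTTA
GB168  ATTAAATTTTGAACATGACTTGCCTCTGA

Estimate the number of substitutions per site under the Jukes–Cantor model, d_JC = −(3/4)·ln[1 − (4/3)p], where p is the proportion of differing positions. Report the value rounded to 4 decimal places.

0.4006

Differing sites — 1:G/A; 2:G/T; 5:G/A; 7:C/T; 9:G/T; 10:C/T; 25:G/T; 26:G/C; 28:T/G.
p = 9/29 = 0.310345.
d = −0.75 · ln(1 − (4/3)·0.310345) = −0.75 · ln(0.586207) = −0.75 · (-0.534082) = 0.4006.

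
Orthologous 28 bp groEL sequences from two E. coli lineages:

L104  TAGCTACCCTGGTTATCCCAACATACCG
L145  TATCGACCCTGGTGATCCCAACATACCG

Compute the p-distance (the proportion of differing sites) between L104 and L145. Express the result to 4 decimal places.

0.1071

The sequences differ at positions 3 (G/T), 5 (T/G), 14 (T/G).
There are 3 differences over 28 sites, so p = 3/28 = 0.1071.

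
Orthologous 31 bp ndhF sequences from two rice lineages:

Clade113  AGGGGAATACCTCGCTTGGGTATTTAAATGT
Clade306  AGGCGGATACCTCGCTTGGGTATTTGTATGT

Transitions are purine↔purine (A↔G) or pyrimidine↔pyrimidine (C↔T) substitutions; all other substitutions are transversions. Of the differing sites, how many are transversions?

2

Differing sites — 4:G/C (Tv); 6:A/G (Ti); 26:A/G (Ti); 27:A/T (Tv).
Of the 4 differences, 2 transitions and 2 transversions, so the answer is 2.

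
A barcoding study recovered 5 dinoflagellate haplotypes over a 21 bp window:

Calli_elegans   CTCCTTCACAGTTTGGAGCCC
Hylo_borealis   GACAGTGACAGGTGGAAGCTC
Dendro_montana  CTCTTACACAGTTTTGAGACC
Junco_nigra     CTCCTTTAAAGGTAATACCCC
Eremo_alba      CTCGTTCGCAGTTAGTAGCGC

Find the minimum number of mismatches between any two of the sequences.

4

Pairwise Hamming distances:
  Calli_elegans vs Hylo_borealis: 9
  Calli_elegans vs Dendro_montana: 4
  Calli_elegans vs Junco_nigra: 7
  Calli_elegans vs Eremo_alba: 5
  Hylo_borealis vs Dendro_montana: 12
  Hylo_borealis vs Junco_nigra: 11
  Hylo_borealis vs Eremo_alba: 10
  Dendro_montana vs Junco_nigra: 10
  Dendro_montana vs Eremo_alba: 8
  Junco_nigra vs Eremo_alba: 8
The smallest is 4, between Calli_elegans and Dendro_montana.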